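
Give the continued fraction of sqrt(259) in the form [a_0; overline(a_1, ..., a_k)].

[16; overline(10, 1, 2, 3, 4, 3, 2, 1, 10, 32)]

Write x_i = (sqrt(259) + m_i)/d_i with (m_0, d_0) = (0, 1). a_0 = floor(sqrt(259)) = 16, since 16^2 = 256 <= 259 < 289 = 17^2.
Iterate m_{i+1} = d_i*a_i - m_i, d_{i+1} = (259 - m_{i+1}^2)/d_i, a_{i+1} = floor((a_0 + m_{i+1})/d_{i+1}):
  m_1 = 1*16 - 0 = 16, d_1 = (259 - 16^2)/1 = 3/1 = 3, a_1 = floor((16 + 16)/3) = 10.
  m_2 = 3*10 - 16 = 14, d_2 = (259 - 14^2)/3 = 63/3 = 21, a_2 = floor((16 + 14)/21) = 1.
  m_3 = 21*1 - 14 = 7, d_3 = (259 - 7^2)/21 = 210/21 = 10, a_3 = floor((16 + 7)/10) = 2.
  m_4 = 10*2 - 7 = 13, d_4 = (259 - 13^2)/10 = 90/10 = 9, a_4 = floor((16 + 13)/9) = 3.
  m_5 = 9*3 - 13 = 14, d_5 = (259 - 14^2)/9 = 63/9 = 7, a_5 = floor((16 + 14)/7) = 4.
  m_6 = 7*4 - 14 = 14, d_6 = (259 - 14^2)/7 = 63/7 = 9, a_6 = floor((16 + 14)/9) = 3.
  m_7 = 9*3 - 14 = 13, d_7 = (259 - 13^2)/9 = 90/9 = 10, a_7 = floor((16 + 13)/10) = 2.
  m_8 = 10*2 - 13 = 7, d_8 = (259 - 7^2)/10 = 210/10 = 21, a_8 = floor((16 + 7)/21) = 1.
  m_9 = 21*1 - 7 = 14, d_9 = (259 - 14^2)/21 = 63/21 = 3, a_9 = floor((16 + 14)/3) = 10.
  m_10 = 3*10 - 14 = 16, d_10 = (259 - 16^2)/3 = 3/3 = 1, a_10 = floor((16 + 16)/1) = 32.
  m_11 = 1*32 - 16 = 16, d_11 = (259 - 16^2)/1 = 3/1 = 3: (m_11, d_11) = (m_1, d_1) = (16, 3), so from here the quotients repeat a_1, ..., a_10; the period length is 10.
Hence the expansion of sqrt(259) is a_0 = 16 followed by the repeating block 10, 1, 2, 3, 4, 3, 2, 1, 10, 32 (period 10).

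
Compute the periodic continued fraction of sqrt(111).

Write x_i = (sqrt(111) + m_i)/d_i with (m_0, d_0) = (0, 1). a_0 = floor(sqrt(111)) = 10, since 10^2 = 100 <= 111 < 121 = 11^2.
Iterate m_{i+1} = d_i*a_i - m_i, d_{i+1} = (111 - m_{i+1}^2)/d_i, a_{i+1} = floor((a_0 + m_{i+1})/d_{i+1}):
  m_1 = 1*10 - 0 = 10, d_1 = (111 - 10^2)/1 = 11/1 = 11, a_1 = floor((10 + 10)/11) = 1.
  m_2 = 11*1 - 10 = 1, d_2 = (111 - 1^2)/11 = 110/11 = 10, a_2 = floor((10 + 1)/10) = 1.
  m_3 = 10*1 - 1 = 9, d_3 = (111 - 9^2)/10 = 30/10 = 3, a_3 = floor((10 + 9)/3) = 6.
  m_4 = 3*6 - 9 = 9, d_4 = (111 - 9^2)/3 = 30/3 = 10, a_4 = floor((10 + 9)/10) = 1.
  m_5 = 10*1 - 9 = 1, d_5 = (111 - 1^2)/10 = 110/10 = 11, a_5 = floor((10 + 1)/11) = 1.
  m_6 = 11*1 - 1 = 10, d_6 = (111 - 10^2)/11 = 11/11 = 1, a_6 = floor((10 + 10)/1) = 20.
  m_7 = 1*20 - 10 = 10, d_7 = (111 - 10^2)/1 = 11/1 = 11: (m_7, d_7) = (m_1, d_1) = (10, 11), so from here the quotients repeat a_1, ..., a_6; the period length is 6.
Hence the expansion of sqrt(111) is a_0 = 10 followed by the repeating block 1, 1, 6, 1, 1, 20 (period 6).

[10; (1, 1, 6, 1, 1, 20)]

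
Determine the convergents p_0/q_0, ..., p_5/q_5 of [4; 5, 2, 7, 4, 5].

Using the convergent recurrence p_i = a_i*p_{i-1} + p_{i-2}, q_i = a_i*q_{i-1} + q_{i-2} with p_{-2}=0, p_{-1}=1, q_{-2}=1, q_{-1}=0:
  i=0: a_0=4, p_0 = 4*1 + 0 = 4, q_0 = 4*0 + 1 = 1.
  i=1: a_1=5, p_1 = 5*4 + 1 = 21, q_1 = 5*1 + 0 = 5.
  i=2: a_2=2, p_2 = 2*21 + 4 = 46, q_2 = 2*5 + 1 = 11.
  i=3: a_3=7, p_3 = 7*46 + 21 = 343, q_3 = 7*11 + 5 = 82.
  i=4: a_4=4, p_4 = 4*343 + 46 = 1418, q_4 = 4*82 + 11 = 339.
  i=5: a_5=5, p_5 = 5*1418 + 343 = 7433, q_5 = 5*339 + 82 = 1777.

4/1, 21/5, 46/11, 343/82, 1418/339, 7433/1777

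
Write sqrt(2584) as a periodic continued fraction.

[50; (1, 4, 1, 100)]

Write x_i = (sqrt(2584) + m_i)/d_i with (m_0, d_0) = (0, 1). a_0 = floor(sqrt(2584)) = 50, since 50^2 = 2500 <= 2584 < 2601 = 51^2.
Iterate m_{i+1} = d_i*a_i - m_i, d_{i+1} = (2584 - m_{i+1}^2)/d_i, a_{i+1} = floor((a_0 + m_{i+1})/d_{i+1}):
  m_1 = 1*50 - 0 = 50, d_1 = (2584 - 50^2)/1 = 84/1 = 84, a_1 = floor((50 + 50)/84) = 1.
  m_2 = 84*1 - 50 = 34, d_2 = (2584 - 34^2)/84 = 1428/84 = 17, a_2 = floor((50 + 34)/17) = 4.
  m_3 = 17*4 - 34 = 34, d_3 = (2584 - 34^2)/17 = 1428/17 = 84, a_3 = floor((50 + 34)/84) = 1.
  m_4 = 84*1 - 34 = 50, d_4 = (2584 - 50^2)/84 = 84/84 = 1, a_4 = floor((50 + 50)/1) = 100.
  m_5 = 1*100 - 50 = 50, d_5 = (2584 - 50^2)/1 = 84/1 = 84: (m_5, d_5) = (m_1, d_1) = (50, 84), so from here the quotients repeat a_1, ..., a_4; the period length is 4.
Hence the expansion of sqrt(2584) is a_0 = 50 followed by the repeating block 1, 4, 1, 100 (period 4).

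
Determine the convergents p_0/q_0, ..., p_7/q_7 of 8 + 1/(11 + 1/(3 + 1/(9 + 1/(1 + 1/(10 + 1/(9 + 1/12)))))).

Using the convergent recurrence p_i = a_i*p_{i-1} + p_{i-2}, q_i = a_i*q_{i-1} + q_{i-2} with p_{-2}=0, p_{-1}=1, q_{-2}=1, q_{-1}=0:
  i=0: a_0=8, p_0 = 8*1 + 0 = 8, q_0 = 8*0 + 1 = 1.
  i=1: a_1=11, p_1 = 11*8 + 1 = 89, q_1 = 11*1 + 0 = 11.
  i=2: a_2=3, p_2 = 3*89 + 8 = 275, q_2 = 3*11 + 1 = 34.
  i=3: a_3=9, p_3 = 9*275 + 89 = 2564, q_3 = 9*34 + 11 = 317.
  i=4: a_4=1, p_4 = 1*2564 + 275 = 2839, q_4 = 1*317 + 34 = 351.
  i=5: a_5=10, p_5 = 10*2839 + 2564 = 30954, q_5 = 10*351 + 317 = 3827.
  i=6: a_6=9, p_6 = 9*30954 + 2839 = 281425, q_6 = 9*3827 + 351 = 34794.
  i=7: a_7=12, p_7 = 12*281425 + 30954 = 3408054, q_7 = 12*34794 + 3827 = 421355.

8/1, 89/11, 275/34, 2564/317, 2839/351, 30954/3827, 281425/34794, 3408054/421355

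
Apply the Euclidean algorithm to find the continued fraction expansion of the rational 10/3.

Run the Euclidean algorithm on 10 and 3; the successive quotients are the partial quotients a_0, a_1, ... (each step inverts the fractional part left over by the previous one):
  10 = 3*3 + 1, so a_0 = 3.
  3 = 3*1 + 0, so a_1 = 3.
The remainder reaches 0 after 2 divisions, so the expansion has 2 partial quotients, read off in order.

[3; 3]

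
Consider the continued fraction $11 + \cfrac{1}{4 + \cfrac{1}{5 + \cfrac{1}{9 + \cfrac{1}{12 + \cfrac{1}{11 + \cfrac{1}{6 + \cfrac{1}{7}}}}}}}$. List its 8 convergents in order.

Using the convergent recurrence p_i = a_i*p_{i-1} + p_{i-2}, q_i = a_i*q_{i-1} + q_{i-2} with p_{-2}=0, p_{-1}=1, q_{-2}=1, q_{-1}=0:
  i=0: a_0=11, p_0 = 11*1 + 0 = 11, q_0 = 11*0 + 1 = 1.
  i=1: a_1=4, p_1 = 4*11 + 1 = 45, q_1 = 4*1 + 0 = 4.
  i=2: a_2=5, p_2 = 5*45 + 11 = 236, q_2 = 5*4 + 1 = 21.
  i=3: a_3=9, p_3 = 9*236 + 45 = 2169, q_3 = 9*21 + 4 = 193.
  i=4: a_4=12, p_4 = 12*2169 + 236 = 26264, q_4 = 12*193 + 21 = 2337.
  i=5: a_5=11, p_5 = 11*26264 + 2169 = 291073, q_5 = 11*2337 + 193 = 25900.
  i=6: a_6=6, p_6 = 6*291073 + 26264 = 1772702, q_6 = 6*25900 + 2337 = 157737.
  i=7: a_7=7, p_7 = 7*1772702 + 291073 = 12699987, q_7 = 7*157737 + 25900 = 1130059.

11/1, 45/4, 236/21, 2169/193, 26264/2337, 291073/25900, 1772702/157737, 12699987/1130059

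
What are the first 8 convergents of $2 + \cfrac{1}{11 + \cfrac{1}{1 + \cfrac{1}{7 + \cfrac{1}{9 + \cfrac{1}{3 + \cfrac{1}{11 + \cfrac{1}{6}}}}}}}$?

Using the convergent recurrence p_i = a_i*p_{i-1} + p_{i-2}, q_i = a_i*q_{i-1} + q_{i-2} with p_{-2}=0, p_{-1}=1, q_{-2}=1, q_{-1}=0:
  i=0: a_0=2, p_0 = 2*1 + 0 = 2, q_0 = 2*0 + 1 = 1.
  i=1: a_1=11, p_1 = 11*2 + 1 = 23, q_1 = 11*1 + 0 = 11.
  i=2: a_2=1, p_2 = 1*23 + 2 = 25, q_2 = 1*11 + 1 = 12.
  i=3: a_3=7, p_3 = 7*25 + 23 = 198, q_3 = 7*12 + 11 = 95.
  i=4: a_4=9, p_4 = 9*198 + 25 = 1807, q_4 = 9*95 + 12 = 867.
  i=5: a_5=3, p_5 = 3*1807 + 198 = 5619, q_5 = 3*867 + 95 = 2696.
  i=6: a_6=11, p_6 = 11*5619 + 1807 = 63616, q_6 = 11*2696 + 867 = 30523.
  i=7: a_7=6, p_7 = 6*63616 + 5619 = 387315, q_7 = 6*30523 + 2696 = 185834.

2/1, 23/11, 25/12, 198/95, 1807/867, 5619/2696, 63616/30523, 387315/185834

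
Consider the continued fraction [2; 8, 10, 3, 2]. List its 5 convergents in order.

Using the convergent recurrence p_i = a_i*p_{i-1} + p_{i-2}, q_i = a_i*q_{i-1} + q_{i-2} with p_{-2}=0, p_{-1}=1, q_{-2}=1, q_{-1}=0:
  i=0: a_0=2, p_0 = 2*1 + 0 = 2, q_0 = 2*0 + 1 = 1.
  i=1: a_1=8, p_1 = 8*2 + 1 = 17, q_1 = 8*1 + 0 = 8.
  i=2: a_2=10, p_2 = 10*17 + 2 = 172, q_2 = 10*8 + 1 = 81.
  i=3: a_3=3, p_3 = 3*172 + 17 = 533, q_3 = 3*81 + 8 = 251.
  i=4: a_4=2, p_4 = 2*533 + 172 = 1238, q_4 = 2*251 + 81 = 583.

2/1, 17/8, 172/81, 533/251, 1238/583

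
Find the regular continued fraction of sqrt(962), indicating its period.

Write x_i = (sqrt(962) + m_i)/d_i with (m_0, d_0) = (0, 1). a_0 = floor(sqrt(962)) = 31, since 31^2 = 961 <= 962 < 1024 = 32^2.
Iterate m_{i+1} = d_i*a_i - m_i, d_{i+1} = (962 - m_{i+1}^2)/d_i, a_{i+1} = floor((a_0 + m_{i+1})/d_{i+1}):
  m_1 = 1*31 - 0 = 31, d_1 = (962 - 31^2)/1 = 1/1 = 1, a_1 = floor((31 + 31)/1) = 62.
  m_2 = 1*62 - 31 = 31, d_2 = (962 - 31^2)/1 = 1/1 = 1: (m_2, d_2) = (m_1, d_1) = (31, 1), so from here the quotient a_1 repeats; the period length is 1.
Hence the expansion of sqrt(962) is a_0 = 31 followed by the repeating block 62 (period 1).

[31; (62)]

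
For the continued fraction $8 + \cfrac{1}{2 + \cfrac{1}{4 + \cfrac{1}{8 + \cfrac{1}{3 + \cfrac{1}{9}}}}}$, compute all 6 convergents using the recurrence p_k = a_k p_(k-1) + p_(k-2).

8/1, 17/2, 76/9, 625/74, 1951/231, 18184/2153

Using the convergent recurrence p_i = a_i*p_{i-1} + p_{i-2}, q_i = a_i*q_{i-1} + q_{i-2} with p_{-2}=0, p_{-1}=1, q_{-2}=1, q_{-1}=0:
  i=0: a_0=8, p_0 = 8*1 + 0 = 8, q_0 = 8*0 + 1 = 1.
  i=1: a_1=2, p_1 = 2*8 + 1 = 17, q_1 = 2*1 + 0 = 2.
  i=2: a_2=4, p_2 = 4*17 + 8 = 76, q_2 = 4*2 + 1 = 9.
  i=3: a_3=8, p_3 = 8*76 + 17 = 625, q_3 = 8*9 + 2 = 74.
  i=4: a_4=3, p_4 = 3*625 + 76 = 1951, q_4 = 3*74 + 9 = 231.
  i=5: a_5=9, p_5 = 9*1951 + 625 = 18184, q_5 = 9*231 + 74 = 2153.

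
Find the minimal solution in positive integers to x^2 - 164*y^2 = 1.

First expand sqrt(164) as a continued fraction. With x_i = (sqrt(164) + m_i)/d_i and (m_0, d_0) = (0, 1): a_0 = floor(sqrt(164)) = 12, since 12^2 = 144 <= 164 < 169 = 13^2.
Iterate m_{i+1} = d_i*a_i - m_i, d_{i+1} = (164 - m_{i+1}^2)/d_i, a_{i+1} = floor((a_0 + m_{i+1})/d_{i+1}):
  m_1 = 1*12 - 0 = 12, d_1 = (164 - 12^2)/1 = 20/1 = 20, a_1 = floor((12 + 12)/20) = 1.
  m_2 = 20*1 - 12 = 8, d_2 = (164 - 8^2)/20 = 100/20 = 5, a_2 = floor((12 + 8)/5) = 4.
  m_3 = 5*4 - 8 = 12, d_3 = (164 - 12^2)/5 = 20/5 = 4, a_3 = floor((12 + 12)/4) = 6.
  m_4 = 4*6 - 12 = 12, d_4 = (164 - 12^2)/4 = 20/4 = 5, a_4 = floor((12 + 12)/5) = 4.
  m_5 = 5*4 - 12 = 8, d_5 = (164 - 8^2)/5 = 100/5 = 20, a_5 = floor((12 + 8)/20) = 1.
  m_6 = 20*1 - 8 = 12, d_6 = (164 - 12^2)/20 = 20/20 = 1, a_6 = floor((12 + 12)/1) = 24.
  m_7 = 1*24 - 12 = 12, d_7 = (164 - 12^2)/1 = 20/1 = 20: (m_7, d_7) = (m_1, d_1) = (12, 20), so from here the quotients repeat a_1, ..., a_6; the period length is 6.
So sqrt(164) = [12; (1, 4, 6, 4, 1, 24)] with period length k = 6.
k is even, so the fundamental solution of x^2 - 164y^2 = 1 is (p_{k-1}, q_{k-1}) = (p_5, q_5); compute convergents through index 5.
Convergents (p_i = a_i*p_{i-1} + p_{i-2}, q_i = a_i*q_{i-1} + q_{i-2} with p_{-2}=0, p_{-1}=1, q_{-2}=1, q_{-1}=0):
  i=0: a_0=12, p_0 = 12*1 + 0 = 12, q_0 = 12*0 + 1 = 1.
  i=1: a_1=1, p_1 = 1*12 + 1 = 13, q_1 = 1*1 + 0 = 1.
  i=2: a_2=4, p_2 = 4*13 + 12 = 64, q_2 = 4*1 + 1 = 5.
  i=3: a_3=6, p_3 = 6*64 + 13 = 397, q_3 = 6*5 + 1 = 31.
  i=4: a_4=4, p_4 = 4*397 + 64 = 1652, q_4 = 4*31 + 5 = 129.
  i=5: a_5=1, p_5 = 1*1652 + 397 = 2049, q_5 = 1*129 + 31 = 160.
Check: 2049^2 - 164*160^2 = 4198401 - 4198400 = 1, so (x, y) = (2049, 160) solves the equation, and by the theorem it is the least positive solution.

(x, y) = (2049, 160)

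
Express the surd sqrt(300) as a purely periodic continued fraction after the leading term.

Write x_i = (sqrt(300) + m_i)/d_i with (m_0, d_0) = (0, 1). a_0 = floor(sqrt(300)) = 17, since 17^2 = 289 <= 300 < 324 = 18^2.
Iterate m_{i+1} = d_i*a_i - m_i, d_{i+1} = (300 - m_{i+1}^2)/d_i, a_{i+1} = floor((a_0 + m_{i+1})/d_{i+1}):
  m_1 = 1*17 - 0 = 17, d_1 = (300 - 17^2)/1 = 11/1 = 11, a_1 = floor((17 + 17)/11) = 3.
  m_2 = 11*3 - 17 = 16, d_2 = (300 - 16^2)/11 = 44/11 = 4, a_2 = floor((17 + 16)/4) = 8.
  m_3 = 4*8 - 16 = 16, d_3 = (300 - 16^2)/4 = 44/4 = 11, a_3 = floor((17 + 16)/11) = 3.
  m_4 = 11*3 - 16 = 17, d_4 = (300 - 17^2)/11 = 11/11 = 1, a_4 = floor((17 + 17)/1) = 34.
  m_5 = 1*34 - 17 = 17, d_5 = (300 - 17^2)/1 = 11/1 = 11: (m_5, d_5) = (m_1, d_1) = (17, 11), so from here the quotients repeat a_1, ..., a_4; the period length is 4.
Hence the expansion of sqrt(300) is a_0 = 17 followed by the repeating block 3, 8, 3, 34 (period 4).

[17; (3, 8, 3, 34)]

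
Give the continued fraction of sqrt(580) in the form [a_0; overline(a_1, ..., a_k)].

Write x_i = (sqrt(580) + m_i)/d_i with (m_0, d_0) = (0, 1). a_0 = floor(sqrt(580)) = 24, since 24^2 = 576 <= 580 < 625 = 25^2.
Iterate m_{i+1} = d_i*a_i - m_i, d_{i+1} = (580 - m_{i+1}^2)/d_i, a_{i+1} = floor((a_0 + m_{i+1})/d_{i+1}):
  m_1 = 1*24 - 0 = 24, d_1 = (580 - 24^2)/1 = 4/1 = 4, a_1 = floor((24 + 24)/4) = 12.
  m_2 = 4*12 - 24 = 24, d_2 = (580 - 24^2)/4 = 4/4 = 1, a_2 = floor((24 + 24)/1) = 48.
  m_3 = 1*48 - 24 = 24, d_3 = (580 - 24^2)/1 = 4/1 = 4: (m_3, d_3) = (m_1, d_1) = (24, 4), so from here the quotients repeat a_1, a_2; the period length is 2.
Hence the expansion of sqrt(580) is a_0 = 24 followed by the repeating block 12, 48 (period 2).

[24; overline(12, 48)]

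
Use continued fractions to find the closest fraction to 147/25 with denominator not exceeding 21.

Expand x = 147/25 as a continued fraction with the Euclidean algorithm:
  147 = 5*25 + 22, so a_0 = 5.
  25 = 1*22 + 3, so a_1 = 1.
  22 = 7*3 + 1, so a_2 = 7.
  3 = 3*1 + 0, so a_3 = 3.
so x = [5; 1, 7, 3].
Convergents (p_i = a_i*p_{i-1} + p_{i-2}, q_i = a_i*q_{i-1} + q_{i-2} with p_{-2}=0, p_{-1}=1, q_{-2}=1, q_{-1}=0), until the denominator exceeds 21:
  i=0: a_0=5, p_0 = 5*1 + 0 = 5, q_0 = 5*0 + 1 = 1.
  i=1: a_1=1, p_1 = 1*5 + 1 = 6, q_1 = 1*1 + 0 = 1.
  i=2: a_2=7, p_2 = 7*6 + 5 = 47, q_2 = 7*1 + 1 = 8.
  i=3: a_3=3, p_3 = 3*47 + 6 = 147, q_3 = 3*8 + 1 = 25.
q_3 = 25 > 21, so the last convergent with denominator <= 21 is p_2/q_2 = 47/8.
The closest fraction with denominator <= 21 is either p_2/q_2 or the intermediate fraction (k*p_2 + p_1)/(k*q_2 + q_1) with the largest k >= 1 whose denominator stays <= 21; these approach x as k grows, and every other convergent or intermediate fraction in range is farther away.
Largest k: floor((21 - q_1)/q_2) = floor((21 - 1)/8) = 2.
That gives (2*47 + 6)/(2*8 + 1) = 100/17.
Compare the errors: |x - 47/8| = |147*8 - 47*25|/(25*8) = 1/200, and |x - 100/17| = |147*17 - 100*25|/(25*17) = 1/425.
Cross-multiplying, 1*200 = 200 < 425 = 1*425, so 1/425 is smaller: the intermediate fraction 100/17 is closer to x than 47/8.

100/17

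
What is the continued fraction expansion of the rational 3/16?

[0; 5, 3]

Run the Euclidean algorithm on 3 and 16; the successive quotients are the partial quotients a_0, a_1, ... (each step inverts the fractional part left over by the previous one):
  3 = 0*16 + 3, so a_0 = 0.
  16 = 5*3 + 1, so a_1 = 5.
  3 = 3*1 + 0, so a_2 = 3.
The remainder reaches 0 after 3 divisions, so the expansion has 3 partial quotients, read off in order.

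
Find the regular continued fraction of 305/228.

[1; 2, 1, 24, 1, 2]

Run the Euclidean algorithm on 305 and 228; the successive quotients are the partial quotients a_0, a_1, ... (each step inverts the fractional part left over by the previous one):
  305 = 1*228 + 77, so a_0 = 1.
  228 = 2*77 + 74, so a_1 = 2.
  77 = 1*74 + 3, so a_2 = 1.
  74 = 24*3 + 2, so a_3 = 24.
  3 = 1*2 + 1, so a_4 = 1.
  2 = 2*1 + 0, so a_5 = 2.
The remainder reaches 0 after 6 divisions, so the expansion has 6 partial quotients, read off in order.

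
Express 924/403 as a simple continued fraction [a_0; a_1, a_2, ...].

Run the Euclidean algorithm on 924 and 403; the successive quotients are the partial quotients a_0, a_1, ... (each step inverts the fractional part left over by the previous one):
  924 = 2*403 + 118, so a_0 = 2.
  403 = 3*118 + 49, so a_1 = 3.
  118 = 2*49 + 20, so a_2 = 2.
  49 = 2*20 + 9, so a_3 = 2.
  20 = 2*9 + 2, so a_4 = 2.
  9 = 4*2 + 1, so a_5 = 4.
  2 = 2*1 + 0, so a_6 = 2.
The remainder reaches 0 after 7 divisions, so the expansion has 7 partial quotients, read off in order.

[2; 3, 2, 2, 2, 4, 2]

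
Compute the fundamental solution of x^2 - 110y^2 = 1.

First expand sqrt(110) as a continued fraction. With x_i = (sqrt(110) + m_i)/d_i and (m_0, d_0) = (0, 1): a_0 = floor(sqrt(110)) = 10, since 10^2 = 100 <= 110 < 121 = 11^2.
Iterate m_{i+1} = d_i*a_i - m_i, d_{i+1} = (110 - m_{i+1}^2)/d_i, a_{i+1} = floor((a_0 + m_{i+1})/d_{i+1}):
  m_1 = 1*10 - 0 = 10, d_1 = (110 - 10^2)/1 = 10/1 = 10, a_1 = floor((10 + 10)/10) = 2.
  m_2 = 10*2 - 10 = 10, d_2 = (110 - 10^2)/10 = 10/10 = 1, a_2 = floor((10 + 10)/1) = 20.
  m_3 = 1*20 - 10 = 10, d_3 = (110 - 10^2)/1 = 10/1 = 10: (m_3, d_3) = (m_1, d_1) = (10, 10), so from here the quotients repeat a_1, a_2; the period length is 2.
So sqrt(110) = [10; (2, 20)] with period length k = 2.
k is even, so the fundamental solution of x^2 - 110y^2 = 1 is (p_{k-1}, q_{k-1}) = (p_1, q_1); compute convergents through index 1.
Convergents (p_i = a_i*p_{i-1} + p_{i-2}, q_i = a_i*q_{i-1} + q_{i-2} with p_{-2}=0, p_{-1}=1, q_{-2}=1, q_{-1}=0):
  i=0: a_0=10, p_0 = 10*1 + 0 = 10, q_0 = 10*0 + 1 = 1.
  i=1: a_1=2, p_1 = 2*10 + 1 = 21, q_1 = 2*1 + 0 = 2.
Check: 21^2 - 110*2^2 = 441 - 440 = 1, so (x, y) = (21, 2) solves the equation, and by the theorem it is the least positive solution.

(x, y) = (21, 2)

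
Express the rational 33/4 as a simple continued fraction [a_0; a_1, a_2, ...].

Run the Euclidean algorithm on 33 and 4; the successive quotients are the partial quotients a_0, a_1, ... (each step inverts the fractional part left over by the previous one):
  33 = 8*4 + 1, so a_0 = 8.
  4 = 4*1 + 0, so a_1 = 4.
The remainder reaches 0 after 2 divisions, so the expansion has 2 partial quotients, read off in order.

[8; 4]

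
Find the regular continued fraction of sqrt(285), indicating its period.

Write x_i = (sqrt(285) + m_i)/d_i with (m_0, d_0) = (0, 1). a_0 = floor(sqrt(285)) = 16, since 16^2 = 256 <= 285 < 289 = 17^2.
Iterate m_{i+1} = d_i*a_i - m_i, d_{i+1} = (285 - m_{i+1}^2)/d_i, a_{i+1} = floor((a_0 + m_{i+1})/d_{i+1}):
  m_1 = 1*16 - 0 = 16, d_1 = (285 - 16^2)/1 = 29/1 = 29, a_1 = floor((16 + 16)/29) = 1.
  m_2 = 29*1 - 16 = 13, d_2 = (285 - 13^2)/29 = 116/29 = 4, a_2 = floor((16 + 13)/4) = 7.
  m_3 = 4*7 - 13 = 15, d_3 = (285 - 15^2)/4 = 60/4 = 15, a_3 = floor((16 + 15)/15) = 2.
  m_4 = 15*2 - 15 = 15, d_4 = (285 - 15^2)/15 = 60/15 = 4, a_4 = floor((16 + 15)/4) = 7.
  m_5 = 4*7 - 15 = 13, d_5 = (285 - 13^2)/4 = 116/4 = 29, a_5 = floor((16 + 13)/29) = 1.
  m_6 = 29*1 - 13 = 16, d_6 = (285 - 16^2)/29 = 29/29 = 1, a_6 = floor((16 + 16)/1) = 32.
  m_7 = 1*32 - 16 = 16, d_7 = (285 - 16^2)/1 = 29/1 = 29: (m_7, d_7) = (m_1, d_1) = (16, 29), so from here the quotients repeat a_1, ..., a_6; the period length is 6.
Hence the expansion of sqrt(285) is a_0 = 16 followed by the repeating block 1, 7, 2, 7, 1, 32 (period 6).

[16; (1, 7, 2, 7, 1, 32)]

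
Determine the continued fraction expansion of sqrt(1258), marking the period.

Write x_i = (sqrt(1258) + m_i)/d_i with (m_0, d_0) = (0, 1). a_0 = floor(sqrt(1258)) = 35, since 35^2 = 1225 <= 1258 < 1296 = 36^2.
Iterate m_{i+1} = d_i*a_i - m_i, d_{i+1} = (1258 - m_{i+1}^2)/d_i, a_{i+1} = floor((a_0 + m_{i+1})/d_{i+1}):
  m_1 = 1*35 - 0 = 35, d_1 = (1258 - 35^2)/1 = 33/1 = 33, a_1 = floor((35 + 35)/33) = 2.
  m_2 = 33*2 - 35 = 31, d_2 = (1258 - 31^2)/33 = 297/33 = 9, a_2 = floor((35 + 31)/9) = 7.
  m_3 = 9*7 - 31 = 32, d_3 = (1258 - 32^2)/9 = 234/9 = 26, a_3 = floor((35 + 32)/26) = 2.
  m_4 = 26*2 - 32 = 20, d_4 = (1258 - 20^2)/26 = 858/26 = 33, a_4 = floor((35 + 20)/33) = 1.
  m_5 = 33*1 - 20 = 13, d_5 = (1258 - 13^2)/33 = 1089/33 = 33, a_5 = floor((35 + 13)/33) = 1.
  m_6 = 33*1 - 13 = 20, d_6 = (1258 - 20^2)/33 = 858/33 = 26, a_6 = floor((35 + 20)/26) = 2.
  m_7 = 26*2 - 20 = 32, d_7 = (1258 - 32^2)/26 = 234/26 = 9, a_7 = floor((35 + 32)/9) = 7.
  m_8 = 9*7 - 32 = 31, d_8 = (1258 - 31^2)/9 = 297/9 = 33, a_8 = floor((35 + 31)/33) = 2.
  m_9 = 33*2 - 31 = 35, d_9 = (1258 - 35^2)/33 = 33/33 = 1, a_9 = floor((35 + 35)/1) = 70.
  m_10 = 1*70 - 35 = 35, d_10 = (1258 - 35^2)/1 = 33/1 = 33: (m_10, d_10) = (m_1, d_1) = (35, 33), so from here the quotients repeat a_1, ..., a_9; the period length is 9.
Hence the expansion of sqrt(1258) is a_0 = 35 followed by the repeating block 2, 7, 2, 1, 1, 2, 7, 2, 70 (period 9).

[35; (2, 7, 2, 1, 1, 2, 7, 2, 70)]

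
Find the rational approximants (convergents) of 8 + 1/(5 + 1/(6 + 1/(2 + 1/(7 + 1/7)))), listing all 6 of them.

Using the convergent recurrence p_i = a_i*p_{i-1} + p_{i-2}, q_i = a_i*q_{i-1} + q_{i-2} with p_{-2}=0, p_{-1}=1, q_{-2}=1, q_{-1}=0:
  i=0: a_0=8, p_0 = 8*1 + 0 = 8, q_0 = 8*0 + 1 = 1.
  i=1: a_1=5, p_1 = 5*8 + 1 = 41, q_1 = 5*1 + 0 = 5.
  i=2: a_2=6, p_2 = 6*41 + 8 = 254, q_2 = 6*5 + 1 = 31.
  i=3: a_3=2, p_3 = 2*254 + 41 = 549, q_3 = 2*31 + 5 = 67.
  i=4: a_4=7, p_4 = 7*549 + 254 = 4097, q_4 = 7*67 + 31 = 500.
  i=5: a_5=7, p_5 = 7*4097 + 549 = 29228, q_5 = 7*500 + 67 = 3567.

8/1, 41/5, 254/31, 549/67, 4097/500, 29228/3567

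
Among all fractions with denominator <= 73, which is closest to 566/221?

105/41

Expand x = 566/221 as a continued fraction with the Euclidean algorithm:
  566 = 2*221 + 124, so a_0 = 2.
  221 = 1*124 + 97, so a_1 = 1.
  124 = 1*97 + 27, so a_2 = 1.
  97 = 3*27 + 16, so a_3 = 3.
  27 = 1*16 + 11, so a_4 = 1.
  16 = 1*11 + 5, so a_5 = 1.
  11 = 2*5 + 1, so a_6 = 2.
  5 = 5*1 + 0, so a_7 = 5.
so x = [2; 1, 1, 3, 1, 1, 2, 5].
Convergents (p_i = a_i*p_{i-1} + p_{i-2}, q_i = a_i*q_{i-1} + q_{i-2} with p_{-2}=0, p_{-1}=1, q_{-2}=1, q_{-1}=0), until the denominator exceeds 73:
  i=0: a_0=2, p_0 = 2*1 + 0 = 2, q_0 = 2*0 + 1 = 1.
  i=1: a_1=1, p_1 = 1*2 + 1 = 3, q_1 = 1*1 + 0 = 1.
  i=2: a_2=1, p_2 = 1*3 + 2 = 5, q_2 = 1*1 + 1 = 2.
  i=3: a_3=3, p_3 = 3*5 + 3 = 18, q_3 = 3*2 + 1 = 7.
  i=4: a_4=1, p_4 = 1*18 + 5 = 23, q_4 = 1*7 + 2 = 9.
  i=5: a_5=1, p_5 = 1*23 + 18 = 41, q_5 = 1*9 + 7 = 16.
  i=6: a_6=2, p_6 = 2*41 + 23 = 105, q_6 = 2*16 + 9 = 41.
  i=7: a_7=5, p_7 = 5*105 + 41 = 566, q_7 = 5*41 + 16 = 221.
q_7 = 221 > 73, so the last convergent with denominator <= 73 is p_6/q_6 = 105/41.
The closest fraction with denominator <= 73 is either p_6/q_6 or the intermediate fraction (k*p_6 + p_5)/(k*q_6 + q_5) with the largest k >= 1 whose denominator stays <= 73; these approach x as k grows, and every other convergent or intermediate fraction in range is farther away.
Largest k: floor((73 - q_5)/q_6) = floor((73 - 16)/41) = 1.
That gives (1*105 + 41)/(1*41 + 16) = 146/57.
Compare the errors: |x - 105/41| = |566*41 - 105*221|/(221*41) = 1/9061, and |x - 146/57| = |566*57 - 146*221|/(221*57) = 4/12597.
Cross-multiplying, 1*12597 = 12597 < 36244 = 4*9061, so 1/9061 is smaller: the convergent 105/41 is closer to x than 146/57.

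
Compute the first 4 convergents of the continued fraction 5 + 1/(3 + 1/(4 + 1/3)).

Using the convergent recurrence p_i = a_i*p_{i-1} + p_{i-2}, q_i = a_i*q_{i-1} + q_{i-2} with p_{-2}=0, p_{-1}=1, q_{-2}=1, q_{-1}=0:
  i=0: a_0=5, p_0 = 5*1 + 0 = 5, q_0 = 5*0 + 1 = 1.
  i=1: a_1=3, p_1 = 3*5 + 1 = 16, q_1 = 3*1 + 0 = 3.
  i=2: a_2=4, p_2 = 4*16 + 5 = 69, q_2 = 4*3 + 1 = 13.
  i=3: a_3=3, p_3 = 3*69 + 16 = 223, q_3 = 3*13 + 3 = 42.

5/1, 16/3, 69/13, 223/42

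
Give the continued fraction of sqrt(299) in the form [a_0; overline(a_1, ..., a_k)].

Write x_i = (sqrt(299) + m_i)/d_i with (m_0, d_0) = (0, 1). a_0 = floor(sqrt(299)) = 17, since 17^2 = 289 <= 299 < 324 = 18^2.
Iterate m_{i+1} = d_i*a_i - m_i, d_{i+1} = (299 - m_{i+1}^2)/d_i, a_{i+1} = floor((a_0 + m_{i+1})/d_{i+1}):
  m_1 = 1*17 - 0 = 17, d_1 = (299 - 17^2)/1 = 10/1 = 10, a_1 = floor((17 + 17)/10) = 3.
  m_2 = 10*3 - 17 = 13, d_2 = (299 - 13^2)/10 = 130/10 = 13, a_2 = floor((17 + 13)/13) = 2.
  m_3 = 13*2 - 13 = 13, d_3 = (299 - 13^2)/13 = 130/13 = 10, a_3 = floor((17 + 13)/10) = 3.
  m_4 = 10*3 - 13 = 17, d_4 = (299 - 17^2)/10 = 10/10 = 1, a_4 = floor((17 + 17)/1) = 34.
  m_5 = 1*34 - 17 = 17, d_5 = (299 - 17^2)/1 = 10/1 = 10: (m_5, d_5) = (m_1, d_1) = (17, 10), so from here the quotients repeat a_1, ..., a_4; the period length is 4.
Hence the expansion of sqrt(299) is a_0 = 17 followed by the repeating block 3, 2, 3, 34 (period 4).

[17; overline(3, 2, 3, 34)]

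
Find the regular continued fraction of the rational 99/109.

[0; 1, 9, 1, 9]

Run the Euclidean algorithm on 99 and 109; the successive quotients are the partial quotients a_0, a_1, ... (each step inverts the fractional part left over by the previous one):
  99 = 0*109 + 99, so a_0 = 0.
  109 = 1*99 + 10, so a_1 = 1.
  99 = 9*10 + 9, so a_2 = 9.
  10 = 1*9 + 1, so a_3 = 1.
  9 = 9*1 + 0, so a_4 = 9.
The remainder reaches 0 after 5 divisions, so the expansion has 5 partial quotients, read off in order.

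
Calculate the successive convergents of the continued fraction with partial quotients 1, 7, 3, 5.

Using the convergent recurrence p_i = a_i*p_{i-1} + p_{i-2}, q_i = a_i*q_{i-1} + q_{i-2} with p_{-2}=0, p_{-1}=1, q_{-2}=1, q_{-1}=0:
  i=0: a_0=1, p_0 = 1*1 + 0 = 1, q_0 = 1*0 + 1 = 1.
  i=1: a_1=7, p_1 = 7*1 + 1 = 8, q_1 = 7*1 + 0 = 7.
  i=2: a_2=3, p_2 = 3*8 + 1 = 25, q_2 = 3*7 + 1 = 22.
  i=3: a_3=5, p_3 = 5*25 + 8 = 133, q_3 = 5*22 + 7 = 117.

1/1, 8/7, 25/22, 133/117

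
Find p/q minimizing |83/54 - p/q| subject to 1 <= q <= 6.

3/2

Expand x = 83/54 as a continued fraction with the Euclidean algorithm:
  83 = 1*54 + 29, so a_0 = 1.
  54 = 1*29 + 25, so a_1 = 1.
  29 = 1*25 + 4, so a_2 = 1.
  25 = 6*4 + 1, so a_3 = 6.
  4 = 4*1 + 0, so a_4 = 4.
so x = [1; 1, 1, 6, 4].
Convergents (p_i = a_i*p_{i-1} + p_{i-2}, q_i = a_i*q_{i-1} + q_{i-2} with p_{-2}=0, p_{-1}=1, q_{-2}=1, q_{-1}=0), until the denominator exceeds 6:
  i=0: a_0=1, p_0 = 1*1 + 0 = 1, q_0 = 1*0 + 1 = 1.
  i=1: a_1=1, p_1 = 1*1 + 1 = 2, q_1 = 1*1 + 0 = 1.
  i=2: a_2=1, p_2 = 1*2 + 1 = 3, q_2 = 1*1 + 1 = 2.
  i=3: a_3=6, p_3 = 6*3 + 2 = 20, q_3 = 6*2 + 1 = 13.
q_3 = 13 > 6, so the last convergent with denominator <= 6 is p_2/q_2 = 3/2.
The closest fraction with denominator <= 6 is either p_2/q_2 or the intermediate fraction (k*p_2 + p_1)/(k*q_2 + q_1) with the largest k >= 1 whose denominator stays <= 6; these approach x as k grows, and every other convergent or intermediate fraction in range is farther away.
Largest k: floor((6 - q_1)/q_2) = floor((6 - 1)/2) = 2.
That gives (2*3 + 2)/(2*2 + 1) = 8/5.
Compare the errors: |x - 3/2| = |83*2 - 3*54|/(54*2) = 4/108, and |x - 8/5| = |83*5 - 8*54|/(54*5) = 17/270.
Cross-multiplying, 4*270 = 1080 < 1836 = 17*108, so 4/108 is smaller: the convergent 3/2 is closer to x than 8/5.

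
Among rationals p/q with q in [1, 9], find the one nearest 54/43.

Expand x = 54/43 as a continued fraction with the Euclidean algorithm:
  54 = 1*43 + 11, so a_0 = 1.
  43 = 3*11 + 10, so a_1 = 3.
  11 = 1*10 + 1, so a_2 = 1.
  10 = 10*1 + 0, so a_3 = 10.
so x = [1; 3, 1, 10].
Convergents (p_i = a_i*p_{i-1} + p_{i-2}, q_i = a_i*q_{i-1} + q_{i-2} with p_{-2}=0, p_{-1}=1, q_{-2}=1, q_{-1}=0), until the denominator exceeds 9:
  i=0: a_0=1, p_0 = 1*1 + 0 = 1, q_0 = 1*0 + 1 = 1.
  i=1: a_1=3, p_1 = 3*1 + 1 = 4, q_1 = 3*1 + 0 = 3.
  i=2: a_2=1, p_2 = 1*4 + 1 = 5, q_2 = 1*3 + 1 = 4.
  i=3: a_3=10, p_3 = 10*5 + 4 = 54, q_3 = 10*4 + 3 = 43.
q_3 = 43 > 9, so the last convergent with denominator <= 9 is p_2/q_2 = 5/4.
The closest fraction with denominator <= 9 is either p_2/q_2 or the intermediate fraction (k*p_2 + p_1)/(k*q_2 + q_1) with the largest k >= 1 whose denominator stays <= 9; these approach x as k grows, and every other convergent or intermediate fraction in range is farther away.
Largest k: floor((9 - q_1)/q_2) = floor((9 - 3)/4) = 1.
That gives (1*5 + 4)/(1*4 + 3) = 9/7.
Compare the errors: |x - 5/4| = |54*4 - 5*43|/(43*4) = 1/172, and |x - 9/7| = |54*7 - 9*43|/(43*7) = 9/301.
Cross-multiplying, 1*301 = 301 < 1548 = 9*172, so 1/172 is smaller: the convergent 5/4 is closer to x than 9/7.

5/4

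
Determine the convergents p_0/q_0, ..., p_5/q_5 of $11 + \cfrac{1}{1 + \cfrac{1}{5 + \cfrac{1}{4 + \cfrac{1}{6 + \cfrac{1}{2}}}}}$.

11/1, 12/1, 71/6, 296/25, 1847/156, 3990/337

Using the convergent recurrence p_i = a_i*p_{i-1} + p_{i-2}, q_i = a_i*q_{i-1} + q_{i-2} with p_{-2}=0, p_{-1}=1, q_{-2}=1, q_{-1}=0:
  i=0: a_0=11, p_0 = 11*1 + 0 = 11, q_0 = 11*0 + 1 = 1.
  i=1: a_1=1, p_1 = 1*11 + 1 = 12, q_1 = 1*1 + 0 = 1.
  i=2: a_2=5, p_2 = 5*12 + 11 = 71, q_2 = 5*1 + 1 = 6.
  i=3: a_3=4, p_3 = 4*71 + 12 = 296, q_3 = 4*6 + 1 = 25.
  i=4: a_4=6, p_4 = 6*296 + 71 = 1847, q_4 = 6*25 + 6 = 156.
  i=5: a_5=2, p_5 = 2*1847 + 296 = 3990, q_5 = 2*156 + 25 = 337.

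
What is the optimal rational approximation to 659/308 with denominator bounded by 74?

92/43

Expand x = 659/308 as a continued fraction with the Euclidean algorithm:
  659 = 2*308 + 43, so a_0 = 2.
  308 = 7*43 + 7, so a_1 = 7.
  43 = 6*7 + 1, so a_2 = 6.
  7 = 7*1 + 0, so a_3 = 7.
so x = [2; 7, 6, 7].
Convergents (p_i = a_i*p_{i-1} + p_{i-2}, q_i = a_i*q_{i-1} + q_{i-2} with p_{-2}=0, p_{-1}=1, q_{-2}=1, q_{-1}=0), until the denominator exceeds 74:
  i=0: a_0=2, p_0 = 2*1 + 0 = 2, q_0 = 2*0 + 1 = 1.
  i=1: a_1=7, p_1 = 7*2 + 1 = 15, q_1 = 7*1 + 0 = 7.
  i=2: a_2=6, p_2 = 6*15 + 2 = 92, q_2 = 6*7 + 1 = 43.
  i=3: a_3=7, p_3 = 7*92 + 15 = 659, q_3 = 7*43 + 7 = 308.
q_3 = 308 > 74, so the last convergent with denominator <= 74 is p_2/q_2 = 92/43.
The closest fraction with denominator <= 74 is either p_2/q_2 or the intermediate fraction (k*p_2 + p_1)/(k*q_2 + q_1) with the largest k >= 1 whose denominator stays <= 74; these approach x as k grows, and every other convergent or intermediate fraction in range is farther away.
Largest k: floor((74 - q_1)/q_2) = floor((74 - 7)/43) = 1.
That gives (1*92 + 15)/(1*43 + 7) = 107/50.
Compare the errors: |x - 92/43| = |659*43 - 92*308|/(308*43) = 1/13244, and |x - 107/50| = |659*50 - 107*308|/(308*50) = 6/15400.
Cross-multiplying, 1*15400 = 15400 < 79464 = 6*13244, so 1/13244 is smaller: the convergent 92/43 is closer to x than 107/50.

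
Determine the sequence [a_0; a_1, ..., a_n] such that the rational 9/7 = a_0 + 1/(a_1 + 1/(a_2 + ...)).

[1; 3, 2]

Run the Euclidean algorithm on 9 and 7; the successive quotients are the partial quotients a_0, a_1, ... (each step inverts the fractional part left over by the previous one):
  9 = 1*7 + 2, so a_0 = 1.
  7 = 3*2 + 1, so a_1 = 3.
  2 = 2*1 + 0, so a_2 = 2.
The remainder reaches 0 after 3 divisions, so the expansion has 3 partial quotients, read off in order.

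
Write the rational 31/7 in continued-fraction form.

[4; 2, 3]

Run the Euclidean algorithm on 31 and 7; the successive quotients are the partial quotients a_0, a_1, ... (each step inverts the fractional part left over by the previous one):
  31 = 4*7 + 3, so a_0 = 4.
  7 = 2*3 + 1, so a_1 = 2.
  3 = 3*1 + 0, so a_2 = 3.
The remainder reaches 0 after 3 divisions, so the expansion has 3 partial quotients, read off in order.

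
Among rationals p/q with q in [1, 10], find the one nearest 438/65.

Expand x = 438/65 as a continued fraction with the Euclidean algorithm:
  438 = 6*65 + 48, so a_0 = 6.
  65 = 1*48 + 17, so a_1 = 1.
  48 = 2*17 + 14, so a_2 = 2.
  17 = 1*14 + 3, so a_3 = 1.
  14 = 4*3 + 2, so a_4 = 4.
  3 = 1*2 + 1, so a_5 = 1.
  2 = 2*1 + 0, so a_6 = 2.
so x = [6; 1, 2, 1, 4, 1, 2].
Convergents (p_i = a_i*p_{i-1} + p_{i-2}, q_i = a_i*q_{i-1} + q_{i-2} with p_{-2}=0, p_{-1}=1, q_{-2}=1, q_{-1}=0), until the denominator exceeds 10:
  i=0: a_0=6, p_0 = 6*1 + 0 = 6, q_0 = 6*0 + 1 = 1.
  i=1: a_1=1, p_1 = 1*6 + 1 = 7, q_1 = 1*1 + 0 = 1.
  i=2: a_2=2, p_2 = 2*7 + 6 = 20, q_2 = 2*1 + 1 = 3.
  i=3: a_3=1, p_3 = 1*20 + 7 = 27, q_3 = 1*3 + 1 = 4.
  i=4: a_4=4, p_4 = 4*27 + 20 = 128, q_4 = 4*4 + 3 = 19.
q_4 = 19 > 10, so the last convergent with denominator <= 10 is p_3/q_3 = 27/4.
The closest fraction with denominator <= 10 is either p_3/q_3 or the intermediate fraction (k*p_3 + p_2)/(k*q_3 + q_2) with the largest k >= 1 whose denominator stays <= 10; these approach x as k grows, and every other convergent or intermediate fraction in range is farther away.
Largest k: floor((10 - q_2)/q_3) = floor((10 - 3)/4) = 1.
That gives (1*27 + 20)/(1*4 + 3) = 47/7.
Compare the errors: |x - 27/4| = |438*4 - 27*65|/(65*4) = 3/260, and |x - 47/7| = |438*7 - 47*65|/(65*7) = 11/455.
Cross-multiplying, 3*455 = 1365 < 2860 = 11*260, so 3/260 is smaller: the convergent 27/4 is closer to x than 47/7.

27/4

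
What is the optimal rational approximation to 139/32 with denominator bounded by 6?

13/3

Expand x = 139/32 as a continued fraction with the Euclidean algorithm:
  139 = 4*32 + 11, so a_0 = 4.
  32 = 2*11 + 10, so a_1 = 2.
  11 = 1*10 + 1, so a_2 = 1.
  10 = 10*1 + 0, so a_3 = 10.
so x = [4; 2, 1, 10].
Convergents (p_i = a_i*p_{i-1} + p_{i-2}, q_i = a_i*q_{i-1} + q_{i-2} with p_{-2}=0, p_{-1}=1, q_{-2}=1, q_{-1}=0), until the denominator exceeds 6:
  i=0: a_0=4, p_0 = 4*1 + 0 = 4, q_0 = 4*0 + 1 = 1.
  i=1: a_1=2, p_1 = 2*4 + 1 = 9, q_1 = 2*1 + 0 = 2.
  i=2: a_2=1, p_2 = 1*9 + 4 = 13, q_2 = 1*2 + 1 = 3.
  i=3: a_3=10, p_3 = 10*13 + 9 = 139, q_3 = 10*3 + 2 = 32.
q_3 = 32 > 6, so the last convergent with denominator <= 6 is p_2/q_2 = 13/3.
The closest fraction with denominator <= 6 is either p_2/q_2 or the intermediate fraction (k*p_2 + p_1)/(k*q_2 + q_1) with the largest k >= 1 whose denominator stays <= 6; these approach x as k grows, and every other convergent or intermediate fraction in range is farther away.
Largest k: floor((6 - q_1)/q_2) = floor((6 - 2)/3) = 1.
That gives (1*13 + 9)/(1*3 + 2) = 22/5.
Compare the errors: |x - 13/3| = |139*3 - 13*32|/(32*3) = 1/96, and |x - 22/5| = |139*5 - 22*32|/(32*5) = 9/160.
Cross-multiplying, 1*160 = 160 < 864 = 9*96, so 1/96 is smaller: the convergent 13/3 is closer to x than 22/5.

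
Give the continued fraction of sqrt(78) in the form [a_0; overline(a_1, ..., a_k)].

[8; overline(1, 4, 1, 16)]

Write x_i = (sqrt(78) + m_i)/d_i with (m_0, d_0) = (0, 1). a_0 = floor(sqrt(78)) = 8, since 8^2 = 64 <= 78 < 81 = 9^2.
Iterate m_{i+1} = d_i*a_i - m_i, d_{i+1} = (78 - m_{i+1}^2)/d_i, a_{i+1} = floor((a_0 + m_{i+1})/d_{i+1}):
  m_1 = 1*8 - 0 = 8, d_1 = (78 - 8^2)/1 = 14/1 = 14, a_1 = floor((8 + 8)/14) = 1.
  m_2 = 14*1 - 8 = 6, d_2 = (78 - 6^2)/14 = 42/14 = 3, a_2 = floor((8 + 6)/3) = 4.
  m_3 = 3*4 - 6 = 6, d_3 = (78 - 6^2)/3 = 42/3 = 14, a_3 = floor((8 + 6)/14) = 1.
  m_4 = 14*1 - 6 = 8, d_4 = (78 - 8^2)/14 = 14/14 = 1, a_4 = floor((8 + 8)/1) = 16.
  m_5 = 1*16 - 8 = 8, d_5 = (78 - 8^2)/1 = 14/1 = 14: (m_5, d_5) = (m_1, d_1) = (8, 14), so from here the quotients repeat a_1, ..., a_4; the period length is 4.
Hence the expansion of sqrt(78) is a_0 = 8 followed by the repeating block 1, 4, 1, 16 (period 4).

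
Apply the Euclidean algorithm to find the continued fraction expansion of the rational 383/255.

[1; 1, 1, 127]

Run the Euclidean algorithm on 383 and 255; the successive quotients are the partial quotients a_0, a_1, ... (each step inverts the fractional part left over by the previous one):
  383 = 1*255 + 128, so a_0 = 1.
  255 = 1*128 + 127, so a_1 = 1.
  128 = 1*127 + 1, so a_2 = 1.
  127 = 127*1 + 0, so a_3 = 127.
The remainder reaches 0 after 4 divisions, so the expansion has 4 partial quotients, read off in order.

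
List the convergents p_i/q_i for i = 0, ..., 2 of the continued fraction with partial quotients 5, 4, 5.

Using the convergent recurrence p_i = a_i*p_{i-1} + p_{i-2}, q_i = a_i*q_{i-1} + q_{i-2} with p_{-2}=0, p_{-1}=1, q_{-2}=1, q_{-1}=0:
  i=0: a_0=5, p_0 = 5*1 + 0 = 5, q_0 = 5*0 + 1 = 1.
  i=1: a_1=4, p_1 = 4*5 + 1 = 21, q_1 = 4*1 + 0 = 4.
  i=2: a_2=5, p_2 = 5*21 + 5 = 110, q_2 = 5*4 + 1 = 21.

5/1, 21/4, 110/21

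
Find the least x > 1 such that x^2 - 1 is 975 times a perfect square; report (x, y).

(x, y) = (1249, 40)

First expand sqrt(975) as a continued fraction. With x_i = (sqrt(975) + m_i)/d_i and (m_0, d_0) = (0, 1): a_0 = floor(sqrt(975)) = 31, since 31^2 = 961 <= 975 < 1024 = 32^2.
Iterate m_{i+1} = d_i*a_i - m_i, d_{i+1} = (975 - m_{i+1}^2)/d_i, a_{i+1} = floor((a_0 + m_{i+1})/d_{i+1}):
  m_1 = 1*31 - 0 = 31, d_1 = (975 - 31^2)/1 = 14/1 = 14, a_1 = floor((31 + 31)/14) = 4.
  m_2 = 14*4 - 31 = 25, d_2 = (975 - 25^2)/14 = 350/14 = 25, a_2 = floor((31 + 25)/25) = 2.
  m_3 = 25*2 - 25 = 25, d_3 = (975 - 25^2)/25 = 350/25 = 14, a_3 = floor((31 + 25)/14) = 4.
  m_4 = 14*4 - 25 = 31, d_4 = (975 - 31^2)/14 = 14/14 = 1, a_4 = floor((31 + 31)/1) = 62.
  m_5 = 1*62 - 31 = 31, d_5 = (975 - 31^2)/1 = 14/1 = 14: (m_5, d_5) = (m_1, d_1) = (31, 14), so from here the quotients repeat a_1, ..., a_4; the period length is 4.
So sqrt(975) = [31; (4, 2, 4, 62)] with period length k = 4.
k is even, so the fundamental solution of x^2 - 975y^2 = 1 is (p_{k-1}, q_{k-1}) = (p_3, q_3); compute convergents through index 3.
Convergents (p_i = a_i*p_{i-1} + p_{i-2}, q_i = a_i*q_{i-1} + q_{i-2} with p_{-2}=0, p_{-1}=1, q_{-2}=1, q_{-1}=0):
  i=0: a_0=31, p_0 = 31*1 + 0 = 31, q_0 = 31*0 + 1 = 1.
  i=1: a_1=4, p_1 = 4*31 + 1 = 125, q_1 = 4*1 + 0 = 4.
  i=2: a_2=2, p_2 = 2*125 + 31 = 281, q_2 = 2*4 + 1 = 9.
  i=3: a_3=4, p_3 = 4*281 + 125 = 1249, q_3 = 4*9 + 4 = 40.
Check: 1249^2 - 975*40^2 = 1560001 - 1560000 = 1, so (x, y) = (1249, 40) solves the equation, and by the theorem it is the least positive solution.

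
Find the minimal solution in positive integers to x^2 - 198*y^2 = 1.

(x, y) = (197, 14)

First expand sqrt(198) as a continued fraction. With x_i = (sqrt(198) + m_i)/d_i and (m_0, d_0) = (0, 1): a_0 = floor(sqrt(198)) = 14, since 14^2 = 196 <= 198 < 225 = 15^2.
Iterate m_{i+1} = d_i*a_i - m_i, d_{i+1} = (198 - m_{i+1}^2)/d_i, a_{i+1} = floor((a_0 + m_{i+1})/d_{i+1}):
  m_1 = 1*14 - 0 = 14, d_1 = (198 - 14^2)/1 = 2/1 = 2, a_1 = floor((14 + 14)/2) = 14.
  m_2 = 2*14 - 14 = 14, d_2 = (198 - 14^2)/2 = 2/2 = 1, a_2 = floor((14 + 14)/1) = 28.
  m_3 = 1*28 - 14 = 14, d_3 = (198 - 14^2)/1 = 2/1 = 2: (m_3, d_3) = (m_1, d_1) = (14, 2), so from here the quotients repeat a_1, a_2; the period length is 2.
So sqrt(198) = [14; (14, 28)] with period length k = 2.
k is even, so the fundamental solution of x^2 - 198y^2 = 1 is (p_{k-1}, q_{k-1}) = (p_1, q_1); compute convergents through index 1.
Convergents (p_i = a_i*p_{i-1} + p_{i-2}, q_i = a_i*q_{i-1} + q_{i-2} with p_{-2}=0, p_{-1}=1, q_{-2}=1, q_{-1}=0):
  i=0: a_0=14, p_0 = 14*1 + 0 = 14, q_0 = 14*0 + 1 = 1.
  i=1: a_1=14, p_1 = 14*14 + 1 = 197, q_1 = 14*1 + 0 = 14.
Check: 197^2 - 198*14^2 = 38809 - 38808 = 1, so (x, y) = (197, 14) solves the equation, and by the theorem it is the least positive solution.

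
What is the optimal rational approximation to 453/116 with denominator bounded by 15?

Expand x = 453/116 as a continued fraction with the Euclidean algorithm:
  453 = 3*116 + 105, so a_0 = 3.
  116 = 1*105 + 11, so a_1 = 1.
  105 = 9*11 + 6, so a_2 = 9.
  11 = 1*6 + 5, so a_3 = 1.
  6 = 1*5 + 1, so a_4 = 1.
  5 = 5*1 + 0, so a_5 = 5.
so x = [3; 1, 9, 1, 1, 5].
Convergents (p_i = a_i*p_{i-1} + p_{i-2}, q_i = a_i*q_{i-1} + q_{i-2} with p_{-2}=0, p_{-1}=1, q_{-2}=1, q_{-1}=0), until the denominator exceeds 15:
  i=0: a_0=3, p_0 = 3*1 + 0 = 3, q_0 = 3*0 + 1 = 1.
  i=1: a_1=1, p_1 = 1*3 + 1 = 4, q_1 = 1*1 + 0 = 1.
  i=2: a_2=9, p_2 = 9*4 + 3 = 39, q_2 = 9*1 + 1 = 10.
  i=3: a_3=1, p_3 = 1*39 + 4 = 43, q_3 = 1*10 + 1 = 11.
  i=4: a_4=1, p_4 = 1*43 + 39 = 82, q_4 = 1*11 + 10 = 21.
q_4 = 21 > 15, so the last convergent with denominator <= 15 is p_3/q_3 = 43/11.
The closest fraction with denominator <= 15 is either p_3/q_3 or the intermediate fraction (k*p_3 + p_2)/(k*q_3 + q_2) with the largest k >= 1 whose denominator stays <= 15; these approach x as k grows, and every other convergent or intermediate fraction in range is farther away.
Largest k: floor((15 - q_2)/q_3) = floor((15 - 10)/11) = 0.
Since k = 0, no intermediate fraction beyond p_3/q_3 has denominator <= 15, so the convergent 43/11 is the closest (its error is |453*11 - 43*116|/(116*11) = 5/1276).

43/11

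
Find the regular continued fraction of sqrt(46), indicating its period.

Write x_i = (sqrt(46) + m_i)/d_i with (m_0, d_0) = (0, 1). a_0 = floor(sqrt(46)) = 6, since 6^2 = 36 <= 46 < 49 = 7^2.
Iterate m_{i+1} = d_i*a_i - m_i, d_{i+1} = (46 - m_{i+1}^2)/d_i, a_{i+1} = floor((a_0 + m_{i+1})/d_{i+1}):
  m_1 = 1*6 - 0 = 6, d_1 = (46 - 6^2)/1 = 10/1 = 10, a_1 = floor((6 + 6)/10) = 1.
  m_2 = 10*1 - 6 = 4, d_2 = (46 - 4^2)/10 = 30/10 = 3, a_2 = floor((6 + 4)/3) = 3.
  m_3 = 3*3 - 4 = 5, d_3 = (46 - 5^2)/3 = 21/3 = 7, a_3 = floor((6 + 5)/7) = 1.
  m_4 = 7*1 - 5 = 2, d_4 = (46 - 2^2)/7 = 42/7 = 6, a_4 = floor((6 + 2)/6) = 1.
  m_5 = 6*1 - 2 = 4, d_5 = (46 - 4^2)/6 = 30/6 = 5, a_5 = floor((6 + 4)/5) = 2.
  m_6 = 5*2 - 4 = 6, d_6 = (46 - 6^2)/5 = 10/5 = 2, a_6 = floor((6 + 6)/2) = 6.
  m_7 = 2*6 - 6 = 6, d_7 = (46 - 6^2)/2 = 10/2 = 5, a_7 = floor((6 + 6)/5) = 2.
  m_8 = 5*2 - 6 = 4, d_8 = (46 - 4^2)/5 = 30/5 = 6, a_8 = floor((6 + 4)/6) = 1.
  m_9 = 6*1 - 4 = 2, d_9 = (46 - 2^2)/6 = 42/6 = 7, a_9 = floor((6 + 2)/7) = 1.
  m_10 = 7*1 - 2 = 5, d_10 = (46 - 5^2)/7 = 21/7 = 3, a_10 = floor((6 + 5)/3) = 3.
  m_11 = 3*3 - 5 = 4, d_11 = (46 - 4^2)/3 = 30/3 = 10, a_11 = floor((6 + 4)/10) = 1.
  m_12 = 10*1 - 4 = 6, d_12 = (46 - 6^2)/10 = 10/10 = 1, a_12 = floor((6 + 6)/1) = 12.
  m_13 = 1*12 - 6 = 6, d_13 = (46 - 6^2)/1 = 10/1 = 10: (m_13, d_13) = (m_1, d_1) = (6, 10), so from here the quotients repeat a_1, ..., a_12; the period length is 12.
Hence the expansion of sqrt(46) is a_0 = 6 followed by the repeating block 1, 3, 1, 1, 2, 6, 2, 1, 1, 3, 1, 12 (period 12).

[6; (1, 3, 1, 1, 2, 6, 2, 1, 1, 3, 1, 12)]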